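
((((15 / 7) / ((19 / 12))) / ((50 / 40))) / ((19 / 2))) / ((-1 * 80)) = -18/12635 = 0.00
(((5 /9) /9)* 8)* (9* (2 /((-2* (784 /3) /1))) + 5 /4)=4765/7938 = 0.60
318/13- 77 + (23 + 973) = 12265/13 = 943.46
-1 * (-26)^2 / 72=-169/18 = -9.39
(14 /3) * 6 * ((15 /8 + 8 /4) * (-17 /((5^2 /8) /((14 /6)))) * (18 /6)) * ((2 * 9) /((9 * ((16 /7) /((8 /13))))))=-723044/325 = -2224.75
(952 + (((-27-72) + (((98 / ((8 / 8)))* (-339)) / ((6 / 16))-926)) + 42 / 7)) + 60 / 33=-975229/11 = -88657.18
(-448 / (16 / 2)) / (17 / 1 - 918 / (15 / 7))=0.14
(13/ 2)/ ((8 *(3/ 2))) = 13/24 = 0.54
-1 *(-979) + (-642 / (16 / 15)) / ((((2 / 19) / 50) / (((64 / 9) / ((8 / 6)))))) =-1523771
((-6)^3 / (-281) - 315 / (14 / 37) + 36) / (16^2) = -447201/143872 = -3.11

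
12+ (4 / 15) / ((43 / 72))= 2676/215 = 12.45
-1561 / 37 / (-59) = 1561/2183 = 0.72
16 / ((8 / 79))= 158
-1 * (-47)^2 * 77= -170093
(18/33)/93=2/341 = 0.01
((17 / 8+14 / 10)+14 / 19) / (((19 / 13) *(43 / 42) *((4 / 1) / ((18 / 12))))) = 2652741/2483680 = 1.07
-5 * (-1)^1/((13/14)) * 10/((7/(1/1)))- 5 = 35/13 = 2.69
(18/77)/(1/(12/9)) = 24/77 = 0.31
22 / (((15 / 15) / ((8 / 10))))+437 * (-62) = -135382/5 = -27076.40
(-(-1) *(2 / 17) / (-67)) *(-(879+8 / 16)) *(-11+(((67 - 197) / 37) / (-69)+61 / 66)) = -330137915/21324358 = -15.48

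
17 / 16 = 1.06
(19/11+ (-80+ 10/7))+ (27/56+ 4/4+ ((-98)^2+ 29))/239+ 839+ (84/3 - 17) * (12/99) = 355016315/441672 = 803.80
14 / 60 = 7/30 = 0.23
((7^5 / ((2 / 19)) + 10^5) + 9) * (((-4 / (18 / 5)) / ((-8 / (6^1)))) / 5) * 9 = 1558053/4 = 389513.25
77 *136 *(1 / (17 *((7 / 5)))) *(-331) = -145640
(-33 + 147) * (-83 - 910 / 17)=-264594/17 = -15564.35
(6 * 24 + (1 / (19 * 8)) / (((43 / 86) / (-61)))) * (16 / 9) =254.57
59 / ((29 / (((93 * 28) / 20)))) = 38409/145 = 264.89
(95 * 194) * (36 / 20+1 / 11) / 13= 29488/11 = 2680.73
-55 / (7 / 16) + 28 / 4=-118.71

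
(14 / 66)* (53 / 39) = 371/1287 = 0.29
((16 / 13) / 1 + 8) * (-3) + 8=-256/13 = -19.69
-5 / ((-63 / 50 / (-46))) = -11500/63 = -182.54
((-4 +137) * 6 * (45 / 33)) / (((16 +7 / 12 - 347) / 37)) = -1062936/8723 = -121.85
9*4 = 36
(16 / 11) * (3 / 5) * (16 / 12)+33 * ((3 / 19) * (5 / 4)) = 32089/4180 = 7.68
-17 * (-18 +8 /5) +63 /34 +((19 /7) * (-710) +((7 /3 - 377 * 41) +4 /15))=-20350059/1190 = -17100.89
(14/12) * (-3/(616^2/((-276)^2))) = -4761/6776 = -0.70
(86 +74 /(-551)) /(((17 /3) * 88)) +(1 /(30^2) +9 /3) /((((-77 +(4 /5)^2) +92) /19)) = 325734835/85314636 = 3.82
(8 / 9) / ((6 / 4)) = 0.59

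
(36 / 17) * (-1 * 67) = -141.88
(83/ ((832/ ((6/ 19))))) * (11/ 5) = 2739/39520 = 0.07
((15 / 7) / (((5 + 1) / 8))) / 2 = 10/7 = 1.43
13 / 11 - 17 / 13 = -18/143 = -0.13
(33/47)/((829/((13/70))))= 429/2727410 = 0.00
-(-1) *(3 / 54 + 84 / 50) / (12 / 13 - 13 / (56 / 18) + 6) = 142142/224775 = 0.63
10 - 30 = -20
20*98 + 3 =1963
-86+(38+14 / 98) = -335/7 = -47.86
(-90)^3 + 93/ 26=-18953907/26 = -728996.42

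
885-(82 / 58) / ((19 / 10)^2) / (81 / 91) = 750097165/847989 = 884.56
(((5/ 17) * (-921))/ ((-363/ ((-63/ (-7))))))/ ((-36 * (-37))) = 1535/304436 = 0.01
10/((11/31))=310/11 = 28.18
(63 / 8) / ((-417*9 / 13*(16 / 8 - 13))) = 91/36696 = 0.00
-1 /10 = -0.10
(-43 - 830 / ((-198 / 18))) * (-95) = -33915/11 = -3083.18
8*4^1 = 32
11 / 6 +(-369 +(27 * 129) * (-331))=-1153240.17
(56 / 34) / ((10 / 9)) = 126/85 = 1.48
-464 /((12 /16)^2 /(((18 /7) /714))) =-7424/2499 = -2.97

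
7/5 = 1.40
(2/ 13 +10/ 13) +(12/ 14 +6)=708/91 = 7.78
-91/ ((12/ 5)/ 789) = -29916.25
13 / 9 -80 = -707/9 = -78.56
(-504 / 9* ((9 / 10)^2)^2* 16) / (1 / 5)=-367416/125 = -2939.33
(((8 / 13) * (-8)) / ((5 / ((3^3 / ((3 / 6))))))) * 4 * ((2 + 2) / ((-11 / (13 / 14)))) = 27648/385 = 71.81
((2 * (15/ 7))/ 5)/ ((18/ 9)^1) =3/7 = 0.43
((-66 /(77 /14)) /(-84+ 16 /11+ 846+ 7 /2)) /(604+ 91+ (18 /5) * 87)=-1320/85056793 = 0.00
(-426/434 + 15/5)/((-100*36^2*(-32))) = 73/149990400 = 0.00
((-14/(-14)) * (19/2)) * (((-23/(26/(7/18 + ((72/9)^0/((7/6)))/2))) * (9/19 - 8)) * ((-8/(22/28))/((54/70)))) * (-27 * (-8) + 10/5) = -36150940/243 = -148769.30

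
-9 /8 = -1.12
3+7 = 10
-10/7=-1.43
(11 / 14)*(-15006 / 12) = -982.54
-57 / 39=-19/13 = -1.46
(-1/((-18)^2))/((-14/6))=1/756 = 0.00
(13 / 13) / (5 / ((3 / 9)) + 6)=1/21 = 0.05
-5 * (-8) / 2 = 20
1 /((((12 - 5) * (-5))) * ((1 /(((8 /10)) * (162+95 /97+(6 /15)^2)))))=-3.73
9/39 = 3/13 = 0.23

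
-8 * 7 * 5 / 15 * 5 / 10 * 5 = -140/3 = -46.67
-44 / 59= -0.75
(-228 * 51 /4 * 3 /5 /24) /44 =-2907/1760 = -1.65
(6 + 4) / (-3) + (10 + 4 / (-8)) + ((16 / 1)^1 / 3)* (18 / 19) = 1279/114 = 11.22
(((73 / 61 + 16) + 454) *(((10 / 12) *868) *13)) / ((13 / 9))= 187116930/61 = 3067490.66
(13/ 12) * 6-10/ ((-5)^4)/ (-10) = 8127/1250 = 6.50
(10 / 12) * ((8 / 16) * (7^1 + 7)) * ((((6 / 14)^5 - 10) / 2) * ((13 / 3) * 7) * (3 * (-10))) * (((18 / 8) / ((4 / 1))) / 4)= 163631325/43904 = 3727.03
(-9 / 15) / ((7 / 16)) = -48/35 = -1.37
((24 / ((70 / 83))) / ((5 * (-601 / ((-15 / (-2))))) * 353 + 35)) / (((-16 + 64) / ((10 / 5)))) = -249/29694070 = 0.00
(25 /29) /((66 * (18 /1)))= 25/34452 = 0.00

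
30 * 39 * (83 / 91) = 7470/7 = 1067.14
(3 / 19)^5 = 243/2476099 = 0.00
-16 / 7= -2.29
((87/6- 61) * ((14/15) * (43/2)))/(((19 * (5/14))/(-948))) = 61920516/475 = 130358.98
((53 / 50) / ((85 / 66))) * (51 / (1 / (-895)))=-939213/25 = -37568.52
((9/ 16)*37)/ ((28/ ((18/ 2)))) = 2997/448 = 6.69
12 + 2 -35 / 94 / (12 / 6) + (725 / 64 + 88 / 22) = 29.14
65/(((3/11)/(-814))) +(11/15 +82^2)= -936393/5 = -187278.60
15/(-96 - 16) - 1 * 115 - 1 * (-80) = -3935/112 = -35.13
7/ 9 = 0.78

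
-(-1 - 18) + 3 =22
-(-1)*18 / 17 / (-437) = -18/7429 = 0.00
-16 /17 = -0.94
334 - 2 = 332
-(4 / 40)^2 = -1/100 = -0.01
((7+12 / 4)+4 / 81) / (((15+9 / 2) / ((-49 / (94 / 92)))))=-3669512/148473 = -24.72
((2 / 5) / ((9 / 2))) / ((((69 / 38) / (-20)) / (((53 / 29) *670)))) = -21590080/18009 = -1198.85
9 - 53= -44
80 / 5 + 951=967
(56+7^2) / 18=35/6 = 5.83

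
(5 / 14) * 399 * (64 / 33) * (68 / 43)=206720/473 = 437.04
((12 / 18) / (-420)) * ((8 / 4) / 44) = -1/13860 = 0.00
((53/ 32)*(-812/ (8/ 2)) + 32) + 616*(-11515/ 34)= -113657335/544 = -208928.92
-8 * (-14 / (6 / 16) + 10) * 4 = 2624/3 = 874.67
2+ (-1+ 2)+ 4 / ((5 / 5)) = 7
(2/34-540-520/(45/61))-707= -298630/153 = -1951.83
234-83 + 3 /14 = 2117/14 = 151.21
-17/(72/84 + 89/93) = -11067/1181 = -9.37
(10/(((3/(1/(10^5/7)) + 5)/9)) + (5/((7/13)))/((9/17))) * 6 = 132631346/1260147 = 105.25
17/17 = 1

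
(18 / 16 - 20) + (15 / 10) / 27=-1355/72 = -18.82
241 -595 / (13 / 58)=-31377/13 = -2413.62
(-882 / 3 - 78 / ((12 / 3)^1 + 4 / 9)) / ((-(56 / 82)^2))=10474311/15680 = 668.00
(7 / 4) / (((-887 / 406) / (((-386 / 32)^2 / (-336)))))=7561547/21798912 = 0.35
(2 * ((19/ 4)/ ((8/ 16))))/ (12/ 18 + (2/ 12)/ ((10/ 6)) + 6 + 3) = 570/293 = 1.95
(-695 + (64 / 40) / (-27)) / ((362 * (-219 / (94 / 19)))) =4410151/101674035 = 0.04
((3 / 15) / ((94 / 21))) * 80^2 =13440/47 = 285.96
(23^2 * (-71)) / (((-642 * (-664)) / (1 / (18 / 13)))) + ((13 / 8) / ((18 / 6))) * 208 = 864023797/7673184 = 112.60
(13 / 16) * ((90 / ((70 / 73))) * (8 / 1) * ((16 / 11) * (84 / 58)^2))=17218656/9251 = 1861.28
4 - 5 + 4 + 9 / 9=4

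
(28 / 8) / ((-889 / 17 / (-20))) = 170/127 = 1.34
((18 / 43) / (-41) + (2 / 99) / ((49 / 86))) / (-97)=-215918/829574361 = 0.00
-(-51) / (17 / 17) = 51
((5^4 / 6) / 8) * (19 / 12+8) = 71875/576 = 124.78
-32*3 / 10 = -9.60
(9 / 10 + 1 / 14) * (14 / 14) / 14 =17/245 = 0.07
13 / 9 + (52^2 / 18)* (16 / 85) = 7579/255 = 29.72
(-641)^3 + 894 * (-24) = -263396177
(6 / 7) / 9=2/21 = 0.10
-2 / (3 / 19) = -38/3 = -12.67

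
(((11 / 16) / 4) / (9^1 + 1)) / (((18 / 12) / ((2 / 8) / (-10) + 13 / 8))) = 11/600 = 0.02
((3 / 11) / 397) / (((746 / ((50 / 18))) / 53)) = 1325/9773346 = 0.00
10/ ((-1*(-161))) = 10/161 = 0.06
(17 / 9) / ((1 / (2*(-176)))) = -5984/9 = -664.89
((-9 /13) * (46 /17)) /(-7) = 414/1547 = 0.27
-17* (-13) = 221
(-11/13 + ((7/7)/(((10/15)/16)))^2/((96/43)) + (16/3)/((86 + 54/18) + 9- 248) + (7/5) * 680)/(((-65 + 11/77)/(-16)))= 198053576/663975 = 298.28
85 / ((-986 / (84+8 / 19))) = -4010/551 = -7.28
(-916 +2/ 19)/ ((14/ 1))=-1243/19 = -65.42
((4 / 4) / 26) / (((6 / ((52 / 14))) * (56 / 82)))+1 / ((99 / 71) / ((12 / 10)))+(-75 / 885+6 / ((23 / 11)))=323021803/87770760 = 3.68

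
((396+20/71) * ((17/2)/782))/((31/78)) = 10.84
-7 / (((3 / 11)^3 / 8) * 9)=-306.73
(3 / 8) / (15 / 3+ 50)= 3/440 = 0.01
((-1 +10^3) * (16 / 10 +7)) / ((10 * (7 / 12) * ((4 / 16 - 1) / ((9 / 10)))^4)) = 334033632/109375 = 3054.02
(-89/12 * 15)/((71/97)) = -43165/284 = -151.99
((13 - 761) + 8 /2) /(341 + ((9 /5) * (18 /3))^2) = -18600/11441 = -1.63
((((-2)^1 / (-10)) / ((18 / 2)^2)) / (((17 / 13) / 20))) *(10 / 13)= 40/1377 = 0.03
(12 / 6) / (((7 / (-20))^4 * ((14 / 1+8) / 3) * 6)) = 80000/26411 = 3.03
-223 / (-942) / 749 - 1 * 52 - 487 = -380295539/705558 = -539.00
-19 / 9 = -2.11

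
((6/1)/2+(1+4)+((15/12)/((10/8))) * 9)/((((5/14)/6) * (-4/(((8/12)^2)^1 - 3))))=2737/15 = 182.47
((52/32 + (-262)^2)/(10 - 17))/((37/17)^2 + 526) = -158708685/8589448 = -18.48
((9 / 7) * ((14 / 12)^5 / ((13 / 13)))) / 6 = 2401/5184 = 0.46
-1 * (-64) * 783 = 50112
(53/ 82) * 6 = 159/41 = 3.88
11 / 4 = 2.75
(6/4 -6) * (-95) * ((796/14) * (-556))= -94600620/7 = -13514374.29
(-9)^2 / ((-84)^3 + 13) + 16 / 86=0.19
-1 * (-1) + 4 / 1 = 5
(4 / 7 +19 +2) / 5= 4.31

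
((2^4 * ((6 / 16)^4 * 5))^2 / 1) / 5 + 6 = 426021/65536 = 6.50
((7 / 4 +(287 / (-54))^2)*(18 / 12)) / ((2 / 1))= 5467/243 = 22.50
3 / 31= 0.10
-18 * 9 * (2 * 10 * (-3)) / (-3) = -3240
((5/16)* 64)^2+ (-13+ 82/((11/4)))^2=82625/121 = 682.85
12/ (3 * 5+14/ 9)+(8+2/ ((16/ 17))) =12933/1192 = 10.85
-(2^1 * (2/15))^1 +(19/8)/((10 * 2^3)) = -91/384 = -0.24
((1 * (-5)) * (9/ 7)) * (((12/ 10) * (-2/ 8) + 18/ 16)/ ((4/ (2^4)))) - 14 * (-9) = 1467/14 = 104.79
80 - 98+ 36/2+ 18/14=9/7 = 1.29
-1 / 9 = -0.11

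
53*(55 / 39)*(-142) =-413930/39 = -10613.59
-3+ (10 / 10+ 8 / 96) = -23/12 = -1.92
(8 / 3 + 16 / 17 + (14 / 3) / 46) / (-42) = -4351/49266 = -0.09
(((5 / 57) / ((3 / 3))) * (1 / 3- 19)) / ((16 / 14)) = -245/171 = -1.43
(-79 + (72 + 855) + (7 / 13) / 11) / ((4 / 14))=848897/286 = 2968.17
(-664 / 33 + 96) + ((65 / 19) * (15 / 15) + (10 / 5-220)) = -138.70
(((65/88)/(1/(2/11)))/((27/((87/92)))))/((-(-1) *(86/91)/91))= 15609685/34464672 = 0.45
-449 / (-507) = 0.89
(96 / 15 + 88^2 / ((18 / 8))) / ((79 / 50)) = 1551680/711 = 2182.39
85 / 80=17/16 = 1.06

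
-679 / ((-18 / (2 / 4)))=679/36 = 18.86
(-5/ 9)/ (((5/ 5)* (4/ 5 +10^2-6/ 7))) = -0.01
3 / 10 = 0.30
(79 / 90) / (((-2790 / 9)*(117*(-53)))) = 79/173007900 = 0.00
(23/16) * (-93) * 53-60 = -114327/16 = -7145.44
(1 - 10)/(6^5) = -1/864 = 0.00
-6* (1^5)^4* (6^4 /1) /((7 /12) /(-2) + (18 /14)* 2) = -1306368/383 = -3410.88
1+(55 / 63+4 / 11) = 1550/693 = 2.24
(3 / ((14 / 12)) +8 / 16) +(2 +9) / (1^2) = 197/14 = 14.07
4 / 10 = 2/5 = 0.40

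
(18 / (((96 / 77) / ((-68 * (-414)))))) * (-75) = -30483337.50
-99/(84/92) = -108.43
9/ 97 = 0.09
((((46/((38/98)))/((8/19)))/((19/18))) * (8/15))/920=147/950 = 0.15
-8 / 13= -0.62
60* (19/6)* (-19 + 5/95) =-3600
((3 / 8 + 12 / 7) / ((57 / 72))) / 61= 351/8113 = 0.04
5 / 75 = 1/15 = 0.07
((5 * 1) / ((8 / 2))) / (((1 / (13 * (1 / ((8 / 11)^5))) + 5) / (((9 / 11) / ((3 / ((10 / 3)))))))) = 4758325/21002166 = 0.23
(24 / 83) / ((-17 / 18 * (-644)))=108/227171 = 0.00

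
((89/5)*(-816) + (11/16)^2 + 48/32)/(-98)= 18589219/125440 = 148.19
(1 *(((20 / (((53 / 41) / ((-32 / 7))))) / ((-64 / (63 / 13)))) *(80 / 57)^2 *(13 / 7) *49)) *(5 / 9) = 91840000/172197 = 533.34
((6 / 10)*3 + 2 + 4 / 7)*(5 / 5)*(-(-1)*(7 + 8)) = 459/7 = 65.57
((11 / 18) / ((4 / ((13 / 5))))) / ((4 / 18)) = 143/80 = 1.79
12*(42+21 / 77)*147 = 820260/11 = 74569.09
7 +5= 12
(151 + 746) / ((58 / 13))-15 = 10791/58 = 186.05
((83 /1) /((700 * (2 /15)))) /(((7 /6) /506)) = 188991/490 = 385.70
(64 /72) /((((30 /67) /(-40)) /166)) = -355904/27 = -13181.63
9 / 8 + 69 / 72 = 2.08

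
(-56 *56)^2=9834496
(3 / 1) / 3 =1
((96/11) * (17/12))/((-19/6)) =-816/209 = -3.90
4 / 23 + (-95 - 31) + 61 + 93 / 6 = -2269/46 = -49.33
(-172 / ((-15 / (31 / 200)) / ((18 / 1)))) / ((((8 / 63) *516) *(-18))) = -217/8000 = -0.03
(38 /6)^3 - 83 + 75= 6643/27 = 246.04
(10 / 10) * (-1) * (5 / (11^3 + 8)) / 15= -1/4017 = 0.00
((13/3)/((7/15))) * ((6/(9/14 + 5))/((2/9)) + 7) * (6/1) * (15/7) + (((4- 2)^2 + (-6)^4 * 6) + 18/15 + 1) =3629719/395 = 9189.16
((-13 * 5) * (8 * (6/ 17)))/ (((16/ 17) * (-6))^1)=65/2 = 32.50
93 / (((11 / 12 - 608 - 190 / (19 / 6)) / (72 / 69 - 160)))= 4080096/184115 = 22.16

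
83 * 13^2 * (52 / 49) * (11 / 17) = 8023444/833 = 9631.99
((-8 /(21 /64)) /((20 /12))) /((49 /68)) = -34816/1715 = -20.30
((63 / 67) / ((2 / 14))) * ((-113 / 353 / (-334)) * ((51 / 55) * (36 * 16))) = 731947104/217234435 = 3.37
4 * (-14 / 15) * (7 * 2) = -784/15 = -52.27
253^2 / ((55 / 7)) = 40733/5 = 8146.60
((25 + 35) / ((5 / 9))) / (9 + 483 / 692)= 24912/2237 = 11.14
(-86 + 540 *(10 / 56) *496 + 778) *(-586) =-199031384/7 = -28433054.86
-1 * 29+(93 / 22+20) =-105/22 = -4.77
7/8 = 0.88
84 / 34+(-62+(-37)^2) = 22261/17 = 1309.47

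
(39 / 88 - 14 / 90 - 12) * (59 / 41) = -2736479/162360 = -16.85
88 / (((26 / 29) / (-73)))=-93148/13 = -7165.23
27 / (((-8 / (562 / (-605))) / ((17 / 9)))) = 14331/2420 = 5.92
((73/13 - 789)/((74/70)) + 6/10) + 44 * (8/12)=-5130631/7215 = -711.11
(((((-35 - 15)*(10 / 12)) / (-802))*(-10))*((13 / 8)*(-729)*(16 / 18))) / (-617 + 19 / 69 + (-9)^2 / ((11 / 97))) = 166505625/29689639 = 5.61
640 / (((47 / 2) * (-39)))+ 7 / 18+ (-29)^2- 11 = 9124937/10998 = 829.69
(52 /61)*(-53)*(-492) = 1355952/61 = 22228.72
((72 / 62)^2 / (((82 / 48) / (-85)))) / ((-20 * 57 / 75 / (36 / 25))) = 4758912/748619 = 6.36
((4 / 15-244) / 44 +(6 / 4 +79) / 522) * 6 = -309217/9570 = -32.31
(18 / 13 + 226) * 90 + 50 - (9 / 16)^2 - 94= 67958755/3328 = 20420.30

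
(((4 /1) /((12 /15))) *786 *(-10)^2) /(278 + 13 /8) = 3144000/2237 = 1405.45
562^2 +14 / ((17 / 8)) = 5369460/17 = 315850.59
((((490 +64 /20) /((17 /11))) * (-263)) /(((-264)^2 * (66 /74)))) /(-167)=1333147/164889120 = 0.01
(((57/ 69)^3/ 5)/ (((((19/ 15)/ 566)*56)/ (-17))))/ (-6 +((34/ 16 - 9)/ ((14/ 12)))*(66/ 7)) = 0.25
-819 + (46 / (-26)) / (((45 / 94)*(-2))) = -478034/585 = -817.15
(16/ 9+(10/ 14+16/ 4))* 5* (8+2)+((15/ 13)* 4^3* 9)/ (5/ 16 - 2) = -69.24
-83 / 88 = -0.94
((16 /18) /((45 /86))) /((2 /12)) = 1376/135 = 10.19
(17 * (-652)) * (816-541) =-3048100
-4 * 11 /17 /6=-22/51 = -0.43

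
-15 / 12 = -1.25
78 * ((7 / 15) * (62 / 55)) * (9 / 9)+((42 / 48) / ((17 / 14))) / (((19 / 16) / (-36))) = 19.19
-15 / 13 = -1.15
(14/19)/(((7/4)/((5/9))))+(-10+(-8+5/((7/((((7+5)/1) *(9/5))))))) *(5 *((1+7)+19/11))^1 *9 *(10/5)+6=-29559058/13167 = -2244.93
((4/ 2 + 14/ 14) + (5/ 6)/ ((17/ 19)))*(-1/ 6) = -401/612 = -0.66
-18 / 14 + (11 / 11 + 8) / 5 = 18/35 = 0.51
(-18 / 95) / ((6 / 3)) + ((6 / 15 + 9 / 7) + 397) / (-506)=-148502/168245 = -0.88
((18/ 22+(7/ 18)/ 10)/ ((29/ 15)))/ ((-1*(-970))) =1697/3713160 = 0.00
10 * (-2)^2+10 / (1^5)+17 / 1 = 67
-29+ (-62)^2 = 3815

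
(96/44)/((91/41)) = 984/1001 = 0.98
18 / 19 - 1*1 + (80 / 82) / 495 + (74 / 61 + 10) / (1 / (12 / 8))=78887819/4704381 = 16.77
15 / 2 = 7.50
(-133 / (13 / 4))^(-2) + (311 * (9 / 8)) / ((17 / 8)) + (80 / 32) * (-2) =768130009/4811408 = 159.65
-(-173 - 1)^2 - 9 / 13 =-393597/13 = -30276.69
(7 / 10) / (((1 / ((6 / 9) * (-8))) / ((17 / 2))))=-476/15 = -31.73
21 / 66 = 7/22 = 0.32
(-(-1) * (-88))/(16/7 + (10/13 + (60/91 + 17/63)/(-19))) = -1369368/46777 = -29.27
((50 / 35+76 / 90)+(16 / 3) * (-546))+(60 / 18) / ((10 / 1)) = -916459/315 = -2909.39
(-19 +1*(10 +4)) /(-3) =5/3 = 1.67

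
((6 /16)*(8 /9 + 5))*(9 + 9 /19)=795/38 = 20.92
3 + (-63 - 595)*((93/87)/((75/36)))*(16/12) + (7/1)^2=-288668/725 = -398.16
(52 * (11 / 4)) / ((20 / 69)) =493.35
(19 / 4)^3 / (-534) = -6859/34176 = -0.20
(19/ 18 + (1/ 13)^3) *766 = 808.90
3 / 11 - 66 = -723/11 = -65.73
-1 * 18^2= -324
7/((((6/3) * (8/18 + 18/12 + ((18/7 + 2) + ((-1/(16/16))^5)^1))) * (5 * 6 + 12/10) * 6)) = 49/14456 = 0.00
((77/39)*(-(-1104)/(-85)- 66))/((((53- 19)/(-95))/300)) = 491129100/3757 = 130723.74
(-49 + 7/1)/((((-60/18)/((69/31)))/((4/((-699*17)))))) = -5796/613955 = -0.01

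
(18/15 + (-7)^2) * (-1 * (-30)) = 1506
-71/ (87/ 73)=-5183/87 = -59.57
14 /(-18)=-7/9 = -0.78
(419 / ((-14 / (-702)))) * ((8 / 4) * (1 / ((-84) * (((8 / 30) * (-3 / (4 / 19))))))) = 245115/1862 = 131.64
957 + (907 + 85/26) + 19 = 49043/26 = 1886.27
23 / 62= 0.37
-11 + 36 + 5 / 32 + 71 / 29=25617/928 = 27.60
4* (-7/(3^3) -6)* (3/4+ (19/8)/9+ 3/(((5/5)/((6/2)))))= -121849/486 = -250.72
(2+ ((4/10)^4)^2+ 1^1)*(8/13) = 9377048/5078125 = 1.85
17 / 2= 8.50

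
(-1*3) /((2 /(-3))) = 9/2 = 4.50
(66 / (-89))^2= 0.55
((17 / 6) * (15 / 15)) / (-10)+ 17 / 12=1.13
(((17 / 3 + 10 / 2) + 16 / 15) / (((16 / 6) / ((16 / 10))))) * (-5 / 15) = -176/75 = -2.35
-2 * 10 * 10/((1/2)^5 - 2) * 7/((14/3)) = 3200/21 = 152.38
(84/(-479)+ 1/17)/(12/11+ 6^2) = -10439/3322344 = 0.00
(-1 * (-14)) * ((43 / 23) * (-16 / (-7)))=59.83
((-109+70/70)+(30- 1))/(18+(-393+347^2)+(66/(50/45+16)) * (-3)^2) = -7/10639 = 0.00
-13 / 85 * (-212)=2756/85 = 32.42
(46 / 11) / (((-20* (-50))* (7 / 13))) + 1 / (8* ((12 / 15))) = 50517/308000 = 0.16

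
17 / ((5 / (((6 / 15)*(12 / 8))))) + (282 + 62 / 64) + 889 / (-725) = 1316751/4640 = 283.78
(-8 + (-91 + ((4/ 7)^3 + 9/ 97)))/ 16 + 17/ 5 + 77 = 74.23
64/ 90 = 0.71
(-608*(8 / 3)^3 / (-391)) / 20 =77824/52785 = 1.47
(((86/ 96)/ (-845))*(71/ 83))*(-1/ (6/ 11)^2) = 369413/121193280 = 0.00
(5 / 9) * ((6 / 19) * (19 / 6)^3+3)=7.24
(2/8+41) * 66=2722.50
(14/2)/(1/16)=112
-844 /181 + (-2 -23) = -5369/181 = -29.66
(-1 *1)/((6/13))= -13/6 = -2.17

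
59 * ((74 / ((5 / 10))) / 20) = 2183/5 = 436.60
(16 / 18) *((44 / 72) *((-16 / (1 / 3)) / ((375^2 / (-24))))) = 5632/1265625 = 0.00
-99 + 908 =809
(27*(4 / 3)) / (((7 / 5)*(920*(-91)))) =-9/29302 = 0.00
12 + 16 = 28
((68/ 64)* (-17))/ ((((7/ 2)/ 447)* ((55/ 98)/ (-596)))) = 134737869/55 = 2449779.44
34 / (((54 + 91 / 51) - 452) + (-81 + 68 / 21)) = -6069/84605 = -0.07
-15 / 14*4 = -30/7 = -4.29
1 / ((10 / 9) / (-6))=-27/5 = -5.40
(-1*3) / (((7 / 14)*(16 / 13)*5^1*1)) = -39/40 = -0.98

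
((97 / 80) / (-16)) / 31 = -97/39680 = 0.00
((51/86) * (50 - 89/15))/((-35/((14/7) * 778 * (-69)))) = 603224634/7525 = 80162.74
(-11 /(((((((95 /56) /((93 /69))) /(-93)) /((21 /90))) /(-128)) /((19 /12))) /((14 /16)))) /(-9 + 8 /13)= 754177424/188025 = 4011.05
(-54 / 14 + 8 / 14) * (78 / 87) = -598/203 = -2.95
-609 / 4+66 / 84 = -4241/28 = -151.46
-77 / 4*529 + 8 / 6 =-122183/12 = -10181.92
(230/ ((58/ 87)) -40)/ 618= 0.49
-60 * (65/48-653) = 39098.75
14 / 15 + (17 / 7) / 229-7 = -145618/24045 = -6.06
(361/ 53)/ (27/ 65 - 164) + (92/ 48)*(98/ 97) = 621463093/327985518 = 1.89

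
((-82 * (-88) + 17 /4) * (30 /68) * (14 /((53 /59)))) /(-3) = -59639265/3604 = -16548.08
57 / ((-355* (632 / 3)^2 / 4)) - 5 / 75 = -1418263/21269328 = -0.07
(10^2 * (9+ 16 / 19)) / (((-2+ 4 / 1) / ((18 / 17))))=9900/19 = 521.05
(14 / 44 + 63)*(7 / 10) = 44.32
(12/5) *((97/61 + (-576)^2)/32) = 60715299/2440 = 24883.32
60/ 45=4/3 = 1.33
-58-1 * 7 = -65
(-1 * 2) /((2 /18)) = -18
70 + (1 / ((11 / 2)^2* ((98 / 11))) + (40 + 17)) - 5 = 65760/539 = 122.00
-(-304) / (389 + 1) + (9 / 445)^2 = 6023119/7722975 = 0.78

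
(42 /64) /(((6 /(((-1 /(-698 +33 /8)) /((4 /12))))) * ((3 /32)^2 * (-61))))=-128/145119 = 0.00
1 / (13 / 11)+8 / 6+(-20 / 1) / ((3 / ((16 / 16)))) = -175/39 = -4.49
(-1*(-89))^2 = 7921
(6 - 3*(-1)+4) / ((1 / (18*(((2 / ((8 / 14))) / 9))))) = 91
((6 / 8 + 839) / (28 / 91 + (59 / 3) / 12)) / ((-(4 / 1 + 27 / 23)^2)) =-207898587/12900671 = -16.12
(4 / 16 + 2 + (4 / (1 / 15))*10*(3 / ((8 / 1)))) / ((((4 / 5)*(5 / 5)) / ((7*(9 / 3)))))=95445/16 = 5965.31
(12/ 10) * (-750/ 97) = -900/97 = -9.28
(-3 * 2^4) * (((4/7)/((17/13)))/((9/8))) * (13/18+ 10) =-642304/3213 = -199.91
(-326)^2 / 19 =106276/19 = 5593.47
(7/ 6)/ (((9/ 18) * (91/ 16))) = 16/39 = 0.41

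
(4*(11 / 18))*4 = 88/9 = 9.78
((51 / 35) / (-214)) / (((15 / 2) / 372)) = -6324/18725 = -0.34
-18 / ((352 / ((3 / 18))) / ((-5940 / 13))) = 405/104 = 3.89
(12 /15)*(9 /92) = 9/115 = 0.08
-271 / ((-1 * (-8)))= -271/8 = -33.88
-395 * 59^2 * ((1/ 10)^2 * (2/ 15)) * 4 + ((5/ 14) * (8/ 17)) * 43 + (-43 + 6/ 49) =-460375609/62475 = -7368.96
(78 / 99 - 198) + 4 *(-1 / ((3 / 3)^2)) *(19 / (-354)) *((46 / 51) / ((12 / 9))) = -2174239/11033 = -197.07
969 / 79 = 12.27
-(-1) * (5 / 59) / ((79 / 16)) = 80/4661 = 0.02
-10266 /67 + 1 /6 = -61529/402 = -153.06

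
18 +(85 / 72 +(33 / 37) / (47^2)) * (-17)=-12218609/5884776 = -2.08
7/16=0.44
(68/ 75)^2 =0.82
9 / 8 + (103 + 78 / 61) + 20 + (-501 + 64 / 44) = -2008393/5368 = -374.14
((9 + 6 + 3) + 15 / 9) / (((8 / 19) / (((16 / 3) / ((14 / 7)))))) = 124.56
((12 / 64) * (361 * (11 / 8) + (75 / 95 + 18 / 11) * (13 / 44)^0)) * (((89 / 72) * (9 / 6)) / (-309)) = -74225555/132261888 = -0.56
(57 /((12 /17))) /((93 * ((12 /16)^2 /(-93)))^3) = -330752/729 = -453.71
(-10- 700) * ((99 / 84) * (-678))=3971385/7 = 567340.71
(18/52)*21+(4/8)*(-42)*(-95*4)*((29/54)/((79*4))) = 192542/9243 = 20.83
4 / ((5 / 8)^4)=16384/625 = 26.21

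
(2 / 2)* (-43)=-43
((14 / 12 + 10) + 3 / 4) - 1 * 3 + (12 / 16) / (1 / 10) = 197/12 = 16.42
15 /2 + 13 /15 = 251/30 = 8.37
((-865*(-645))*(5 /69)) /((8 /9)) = 8368875/184 = 45483.02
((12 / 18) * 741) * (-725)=-358150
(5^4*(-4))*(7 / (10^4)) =-7/4 = -1.75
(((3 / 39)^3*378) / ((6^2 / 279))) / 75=1953/109850 = 0.02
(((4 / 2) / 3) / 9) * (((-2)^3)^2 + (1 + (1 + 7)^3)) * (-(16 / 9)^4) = -75628544/177147 = -426.93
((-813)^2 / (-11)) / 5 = -660969/55 = -12017.62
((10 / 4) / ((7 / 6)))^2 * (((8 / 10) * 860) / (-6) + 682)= 127650/49 = 2605.10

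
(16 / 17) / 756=4/3213 = 0.00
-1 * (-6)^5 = 7776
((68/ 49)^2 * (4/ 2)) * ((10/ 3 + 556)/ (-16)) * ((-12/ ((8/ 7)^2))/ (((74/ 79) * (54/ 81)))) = 57465627/29008 = 1981.03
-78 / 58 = -39/29 = -1.34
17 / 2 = 8.50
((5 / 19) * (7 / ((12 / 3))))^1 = 35/76 = 0.46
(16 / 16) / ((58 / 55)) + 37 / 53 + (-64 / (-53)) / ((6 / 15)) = 14341/3074 = 4.67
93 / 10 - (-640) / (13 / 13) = 6493/10 = 649.30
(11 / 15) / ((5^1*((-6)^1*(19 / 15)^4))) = -2475/260642 = -0.01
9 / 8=1.12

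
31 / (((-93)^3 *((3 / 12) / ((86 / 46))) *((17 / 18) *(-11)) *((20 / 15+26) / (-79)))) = -13588/169463701 = 0.00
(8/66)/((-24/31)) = -31/198 = -0.16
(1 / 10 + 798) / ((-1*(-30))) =7981/300 = 26.60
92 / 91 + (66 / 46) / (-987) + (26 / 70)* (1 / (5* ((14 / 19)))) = 38229241/34429850 = 1.11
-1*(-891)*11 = 9801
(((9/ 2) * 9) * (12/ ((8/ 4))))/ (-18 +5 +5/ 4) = -20.68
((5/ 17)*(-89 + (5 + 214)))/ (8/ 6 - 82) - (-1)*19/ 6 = 33233/12342 = 2.69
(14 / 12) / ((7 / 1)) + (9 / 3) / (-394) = 94/591 = 0.16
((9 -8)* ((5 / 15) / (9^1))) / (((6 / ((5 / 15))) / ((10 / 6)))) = 5/1458 = 0.00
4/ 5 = 0.80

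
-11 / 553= -0.02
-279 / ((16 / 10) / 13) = -18135/8 = -2266.88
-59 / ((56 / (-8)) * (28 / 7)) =59/28 = 2.11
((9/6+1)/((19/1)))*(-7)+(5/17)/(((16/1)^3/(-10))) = -609755/661504 = -0.92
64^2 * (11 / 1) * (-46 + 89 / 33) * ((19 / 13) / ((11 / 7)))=-778473472/429 = -1814623.48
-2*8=-16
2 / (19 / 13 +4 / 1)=0.37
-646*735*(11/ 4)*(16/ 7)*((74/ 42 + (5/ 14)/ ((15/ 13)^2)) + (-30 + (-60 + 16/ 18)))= 259894844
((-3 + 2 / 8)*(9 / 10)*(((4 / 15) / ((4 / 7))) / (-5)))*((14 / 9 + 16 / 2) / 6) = 3311/9000 = 0.37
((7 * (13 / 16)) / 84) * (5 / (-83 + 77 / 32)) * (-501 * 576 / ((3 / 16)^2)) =34480.09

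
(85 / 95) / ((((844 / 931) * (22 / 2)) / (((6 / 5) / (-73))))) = -2499/1694330 = 0.00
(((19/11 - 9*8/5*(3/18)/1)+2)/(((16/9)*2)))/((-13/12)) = -1971/5720 = -0.34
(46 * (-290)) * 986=-13153240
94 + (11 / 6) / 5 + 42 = 4091/30 = 136.37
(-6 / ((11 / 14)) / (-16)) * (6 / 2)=63/44 = 1.43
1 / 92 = 0.01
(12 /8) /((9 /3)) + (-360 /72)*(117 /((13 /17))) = -1529/2 = -764.50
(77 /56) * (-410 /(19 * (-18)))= 2255/1368 = 1.65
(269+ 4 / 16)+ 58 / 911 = 981379/3644 = 269.31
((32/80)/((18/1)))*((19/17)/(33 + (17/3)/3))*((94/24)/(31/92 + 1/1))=20539/9848610 = 0.00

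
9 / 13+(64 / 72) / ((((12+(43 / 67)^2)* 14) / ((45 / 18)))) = 32175109/45632223 = 0.71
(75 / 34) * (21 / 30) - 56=-3703/68 = -54.46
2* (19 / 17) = 38/17 = 2.24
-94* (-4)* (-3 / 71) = -1128/71 = -15.89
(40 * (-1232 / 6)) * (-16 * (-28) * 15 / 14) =-3942400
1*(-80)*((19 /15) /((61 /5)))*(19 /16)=-1805/183 = -9.86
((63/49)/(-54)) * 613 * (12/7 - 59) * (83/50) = 20402479/14700 = 1387.92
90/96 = 0.94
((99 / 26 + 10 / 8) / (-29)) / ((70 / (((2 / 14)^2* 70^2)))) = -1315/5278 = -0.25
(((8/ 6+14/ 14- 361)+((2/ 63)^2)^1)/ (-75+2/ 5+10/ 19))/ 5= 27047336/27929853 = 0.97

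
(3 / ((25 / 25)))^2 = 9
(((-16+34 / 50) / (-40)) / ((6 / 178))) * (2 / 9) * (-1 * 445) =-3033743/2700 = -1123.61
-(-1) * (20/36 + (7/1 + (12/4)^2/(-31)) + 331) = 94376/279 = 338.27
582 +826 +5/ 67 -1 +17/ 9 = 849605/603 = 1408.96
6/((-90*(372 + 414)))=-1/11790 = 0.00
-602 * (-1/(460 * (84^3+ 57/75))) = 1505/681610474 = 0.00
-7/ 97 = -0.07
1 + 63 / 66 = 1.95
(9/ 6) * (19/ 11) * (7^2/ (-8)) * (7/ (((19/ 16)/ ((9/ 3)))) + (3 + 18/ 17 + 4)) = -1222305/2992 = -408.52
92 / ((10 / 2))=18.40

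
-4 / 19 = -0.21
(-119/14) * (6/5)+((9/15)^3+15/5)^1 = -873/125 = -6.98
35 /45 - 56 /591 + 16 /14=22661/12411 = 1.83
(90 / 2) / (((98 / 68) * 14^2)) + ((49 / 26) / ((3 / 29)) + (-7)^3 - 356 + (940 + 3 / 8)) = 259.75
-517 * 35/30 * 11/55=-3619/30 = -120.63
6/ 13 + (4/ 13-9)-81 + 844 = 9812/13 = 754.77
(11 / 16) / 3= 11/48 = 0.23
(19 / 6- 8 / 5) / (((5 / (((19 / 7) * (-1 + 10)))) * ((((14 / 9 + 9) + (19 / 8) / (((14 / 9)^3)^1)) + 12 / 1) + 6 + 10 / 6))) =37806048/152390075 = 0.25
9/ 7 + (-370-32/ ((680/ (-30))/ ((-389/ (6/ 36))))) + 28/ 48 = -5231035/1428 = -3663.19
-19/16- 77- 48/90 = -18893/240 = -78.72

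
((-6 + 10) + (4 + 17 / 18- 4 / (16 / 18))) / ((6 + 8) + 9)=40/207 = 0.19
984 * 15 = 14760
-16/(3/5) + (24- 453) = -1367/3 = -455.67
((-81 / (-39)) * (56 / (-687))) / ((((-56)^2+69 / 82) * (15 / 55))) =-151536/765746917 = 0.00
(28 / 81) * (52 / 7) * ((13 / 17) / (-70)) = -1352/48195 = -0.03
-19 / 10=-1.90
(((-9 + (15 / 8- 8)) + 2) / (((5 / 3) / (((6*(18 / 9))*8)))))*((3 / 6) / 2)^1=-189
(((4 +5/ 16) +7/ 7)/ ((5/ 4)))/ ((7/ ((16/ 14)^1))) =0.69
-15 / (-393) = 5/131 = 0.04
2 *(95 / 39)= 4.87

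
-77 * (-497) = 38269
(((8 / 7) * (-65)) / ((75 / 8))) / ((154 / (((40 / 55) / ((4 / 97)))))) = -80704/88935 = -0.91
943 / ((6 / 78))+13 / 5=61308/5 = 12261.60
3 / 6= 1/2 = 0.50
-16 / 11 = -1.45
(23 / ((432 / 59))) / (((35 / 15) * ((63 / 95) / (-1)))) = -2.03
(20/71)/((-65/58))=-232/923 = -0.25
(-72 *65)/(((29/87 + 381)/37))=-4995/11 = -454.09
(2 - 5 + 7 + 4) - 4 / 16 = 31/4 = 7.75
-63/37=-1.70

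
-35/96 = -0.36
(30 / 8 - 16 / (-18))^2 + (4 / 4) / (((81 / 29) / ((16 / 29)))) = 28145/1296 = 21.72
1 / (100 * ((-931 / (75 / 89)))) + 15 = 4971537/331436 = 15.00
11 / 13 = 0.85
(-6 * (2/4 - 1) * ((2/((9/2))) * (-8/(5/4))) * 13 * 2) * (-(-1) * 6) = -6656/5 = -1331.20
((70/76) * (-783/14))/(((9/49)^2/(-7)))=2437015/228 = 10688.66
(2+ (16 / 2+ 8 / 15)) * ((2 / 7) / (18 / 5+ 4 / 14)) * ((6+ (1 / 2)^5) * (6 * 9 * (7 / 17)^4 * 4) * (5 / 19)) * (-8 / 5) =-329472423/26977283 = -12.21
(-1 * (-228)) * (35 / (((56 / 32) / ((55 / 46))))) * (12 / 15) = 100320/23 = 4361.74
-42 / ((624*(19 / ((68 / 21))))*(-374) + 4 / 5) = 105/3423418 = 0.00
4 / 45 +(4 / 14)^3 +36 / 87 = 235448/447615 = 0.53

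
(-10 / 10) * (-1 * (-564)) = -564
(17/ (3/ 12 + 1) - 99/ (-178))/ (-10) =-12599/8900 = -1.42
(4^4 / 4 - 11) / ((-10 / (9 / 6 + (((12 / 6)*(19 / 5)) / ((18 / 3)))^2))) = -74041/4500 = -16.45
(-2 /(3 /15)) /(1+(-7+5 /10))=20/11 = 1.82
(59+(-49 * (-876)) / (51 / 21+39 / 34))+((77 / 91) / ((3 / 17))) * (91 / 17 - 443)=110244293/11063 = 9965.14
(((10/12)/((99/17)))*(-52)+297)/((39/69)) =1977977/3861 = 512.30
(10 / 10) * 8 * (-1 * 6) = -48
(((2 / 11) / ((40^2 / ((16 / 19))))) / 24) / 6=1/1504800 = 0.00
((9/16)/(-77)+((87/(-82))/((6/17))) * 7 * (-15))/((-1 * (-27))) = 5314417/454608 = 11.69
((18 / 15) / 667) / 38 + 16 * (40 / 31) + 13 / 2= 106643481/3928630 = 27.15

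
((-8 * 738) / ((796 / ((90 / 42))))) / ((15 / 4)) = -5904/1393 = -4.24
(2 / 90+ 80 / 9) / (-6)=-401/270 = -1.49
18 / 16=9/8 = 1.12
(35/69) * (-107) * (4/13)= -14980/897 = -16.70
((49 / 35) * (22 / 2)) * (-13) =-1001/5 = -200.20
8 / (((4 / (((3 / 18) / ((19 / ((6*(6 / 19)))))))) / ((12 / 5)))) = 144/1805 = 0.08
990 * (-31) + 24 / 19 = -30688.74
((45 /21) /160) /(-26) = -3/5824 = 0.00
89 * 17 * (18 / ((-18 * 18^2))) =-1513/324 = -4.67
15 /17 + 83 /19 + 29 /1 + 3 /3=11386/323 = 35.25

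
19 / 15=1.27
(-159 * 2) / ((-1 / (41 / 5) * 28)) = 6519/70 = 93.13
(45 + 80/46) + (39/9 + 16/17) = 61012/1173 = 52.01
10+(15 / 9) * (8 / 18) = 290/27 = 10.74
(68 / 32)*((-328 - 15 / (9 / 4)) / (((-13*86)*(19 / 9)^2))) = 115209/807196 = 0.14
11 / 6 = 1.83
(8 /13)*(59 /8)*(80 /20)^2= 944/13 = 72.62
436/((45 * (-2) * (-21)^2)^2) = 109/393824025 = 0.00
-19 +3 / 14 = -263/14 = -18.79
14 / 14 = 1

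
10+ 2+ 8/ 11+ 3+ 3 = 206/11 = 18.73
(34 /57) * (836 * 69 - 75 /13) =8497926/247 = 34404.56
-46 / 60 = -23/30 = -0.77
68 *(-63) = -4284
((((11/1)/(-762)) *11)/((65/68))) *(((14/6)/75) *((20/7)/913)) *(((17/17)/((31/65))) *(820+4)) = -1232704/44114085 = -0.03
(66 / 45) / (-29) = -22/435 = -0.05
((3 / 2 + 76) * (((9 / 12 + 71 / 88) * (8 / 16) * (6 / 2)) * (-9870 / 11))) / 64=-314384175/123904 = -2537.32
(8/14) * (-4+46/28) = -66/49 = -1.35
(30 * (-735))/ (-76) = 11025/38 = 290.13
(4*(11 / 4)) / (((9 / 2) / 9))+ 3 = 25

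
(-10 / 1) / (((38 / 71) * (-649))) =0.03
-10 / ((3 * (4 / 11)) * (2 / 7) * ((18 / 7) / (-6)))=74.86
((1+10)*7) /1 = 77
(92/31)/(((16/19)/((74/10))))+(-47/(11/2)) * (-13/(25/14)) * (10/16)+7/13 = 5807169/88660 = 65.50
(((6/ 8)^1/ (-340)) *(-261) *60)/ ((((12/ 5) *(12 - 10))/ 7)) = 27405/544 = 50.38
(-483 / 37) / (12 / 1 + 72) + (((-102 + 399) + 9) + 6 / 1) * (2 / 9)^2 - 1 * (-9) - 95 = -282709/3996 = -70.75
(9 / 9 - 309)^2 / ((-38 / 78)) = -3699696/19 = -194720.84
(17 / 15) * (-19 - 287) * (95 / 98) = -16473/49 = -336.18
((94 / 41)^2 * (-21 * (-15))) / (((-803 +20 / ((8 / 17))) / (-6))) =3711120/284089 = 13.06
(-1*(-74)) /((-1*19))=-74/19 = -3.89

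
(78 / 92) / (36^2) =13/19872 = 0.00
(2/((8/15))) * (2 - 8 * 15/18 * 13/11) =-485/22 = -22.05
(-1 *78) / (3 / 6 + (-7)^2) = -52/33 = -1.58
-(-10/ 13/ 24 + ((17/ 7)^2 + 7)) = -98347/7644 = -12.87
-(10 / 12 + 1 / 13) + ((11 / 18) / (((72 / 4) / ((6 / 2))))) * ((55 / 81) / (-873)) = -90379079/99281052 = -0.91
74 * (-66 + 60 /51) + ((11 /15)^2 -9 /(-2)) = -36658061/7650 = -4791.90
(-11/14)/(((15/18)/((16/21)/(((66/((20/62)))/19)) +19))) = -17.98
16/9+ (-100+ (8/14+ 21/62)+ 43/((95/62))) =-25696199/371070 = -69.25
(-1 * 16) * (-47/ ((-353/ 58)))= -43616/353 = -123.56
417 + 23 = 440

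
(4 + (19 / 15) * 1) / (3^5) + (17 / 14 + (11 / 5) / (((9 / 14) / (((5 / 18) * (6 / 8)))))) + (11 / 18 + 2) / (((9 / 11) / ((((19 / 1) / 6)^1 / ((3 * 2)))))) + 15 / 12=996769/204120 = 4.88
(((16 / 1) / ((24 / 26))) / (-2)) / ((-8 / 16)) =52/3 = 17.33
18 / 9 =2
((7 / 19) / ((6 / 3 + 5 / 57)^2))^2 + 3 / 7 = 1783182/4092529 = 0.44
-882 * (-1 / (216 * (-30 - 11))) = -49/492 = -0.10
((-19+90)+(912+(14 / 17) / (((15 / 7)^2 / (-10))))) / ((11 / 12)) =3002492/2805 = 1070.41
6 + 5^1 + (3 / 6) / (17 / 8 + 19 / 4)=609/55 = 11.07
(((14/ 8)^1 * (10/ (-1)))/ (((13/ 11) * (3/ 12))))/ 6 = -385/39 = -9.87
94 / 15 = 6.27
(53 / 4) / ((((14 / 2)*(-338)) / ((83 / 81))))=-4399/766584 = -0.01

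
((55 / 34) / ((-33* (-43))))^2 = 25/19236996 = 0.00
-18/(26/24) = -216/13 = -16.62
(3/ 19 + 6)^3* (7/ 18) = 1245699/13718 = 90.81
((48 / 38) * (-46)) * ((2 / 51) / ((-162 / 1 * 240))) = 23/392445 = 0.00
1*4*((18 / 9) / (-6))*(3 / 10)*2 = -0.80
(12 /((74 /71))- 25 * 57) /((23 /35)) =-1830465/851 = -2150.96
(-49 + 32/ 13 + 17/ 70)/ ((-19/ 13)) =42129/1330 = 31.68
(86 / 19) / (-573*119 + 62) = -86/1294375 = 0.00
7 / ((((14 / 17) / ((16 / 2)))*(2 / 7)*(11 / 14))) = 3332/11 = 302.91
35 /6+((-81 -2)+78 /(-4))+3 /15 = -1447/15 = -96.47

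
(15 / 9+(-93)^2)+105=26267/3 = 8755.67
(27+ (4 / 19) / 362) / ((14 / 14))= 92855/3439 = 27.00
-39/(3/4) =-52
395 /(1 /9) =3555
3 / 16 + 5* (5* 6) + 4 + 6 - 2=2531/16 = 158.19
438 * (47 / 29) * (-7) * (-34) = 4899468/29 = 168947.17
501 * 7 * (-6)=-21042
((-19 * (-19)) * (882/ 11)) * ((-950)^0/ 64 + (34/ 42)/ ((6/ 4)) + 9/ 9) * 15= 237702255/352 = 675290.50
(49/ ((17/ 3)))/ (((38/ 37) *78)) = 1813/16796 = 0.11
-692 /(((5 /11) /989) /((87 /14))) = -327479658/35 = -9356561.66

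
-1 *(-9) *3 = 27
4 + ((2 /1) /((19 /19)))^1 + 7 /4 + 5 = 51/4 = 12.75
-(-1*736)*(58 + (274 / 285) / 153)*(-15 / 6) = -930805952/8721 = -106731.56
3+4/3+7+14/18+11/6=251/18 = 13.94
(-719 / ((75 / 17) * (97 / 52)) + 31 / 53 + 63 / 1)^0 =1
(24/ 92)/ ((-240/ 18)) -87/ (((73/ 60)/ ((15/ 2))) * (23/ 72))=-2451159/1460 = -1678.88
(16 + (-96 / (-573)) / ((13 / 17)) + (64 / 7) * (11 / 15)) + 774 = 207770002/260715 = 796.92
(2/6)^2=1/9 = 0.11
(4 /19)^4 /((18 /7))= 896/1172889 = 0.00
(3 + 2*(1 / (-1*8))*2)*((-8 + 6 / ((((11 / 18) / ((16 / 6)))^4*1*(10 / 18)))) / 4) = 35758603/14641 = 2442.36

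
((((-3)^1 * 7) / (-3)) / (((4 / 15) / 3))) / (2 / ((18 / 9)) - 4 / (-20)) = 65.62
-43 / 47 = -0.91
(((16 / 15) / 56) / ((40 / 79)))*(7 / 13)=79/3900 = 0.02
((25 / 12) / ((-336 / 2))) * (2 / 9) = -25/9072 = 0.00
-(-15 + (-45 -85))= 145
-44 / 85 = -0.52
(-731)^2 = 534361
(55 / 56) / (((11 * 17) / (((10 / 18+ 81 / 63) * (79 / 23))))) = 0.03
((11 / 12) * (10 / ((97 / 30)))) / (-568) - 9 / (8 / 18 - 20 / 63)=-976301/13774 = -70.88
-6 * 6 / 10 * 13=-234/5 = -46.80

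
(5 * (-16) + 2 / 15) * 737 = -882926/15 = -58861.73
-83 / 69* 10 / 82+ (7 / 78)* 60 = 192635/36777 = 5.24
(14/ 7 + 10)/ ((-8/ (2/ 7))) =-3/7 = -0.43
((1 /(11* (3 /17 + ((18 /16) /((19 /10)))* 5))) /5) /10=646/1114575 = 0.00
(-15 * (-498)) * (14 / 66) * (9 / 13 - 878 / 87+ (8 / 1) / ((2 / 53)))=121028110/377 = 321029.47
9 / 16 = 0.56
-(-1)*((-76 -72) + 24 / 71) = -10484/71 = -147.66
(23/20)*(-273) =-6279/20 = -313.95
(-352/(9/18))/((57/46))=-32384/57 = -568.14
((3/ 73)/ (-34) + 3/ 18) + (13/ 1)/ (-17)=-2231/3723 = -0.60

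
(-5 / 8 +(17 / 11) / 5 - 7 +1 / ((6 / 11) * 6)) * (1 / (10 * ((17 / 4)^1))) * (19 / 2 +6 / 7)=-47357/27720 = -1.71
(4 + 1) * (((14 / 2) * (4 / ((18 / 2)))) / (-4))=-35/9 = -3.89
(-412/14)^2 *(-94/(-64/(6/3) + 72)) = -498623/245 = -2035.20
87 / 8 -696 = -5481/8 = -685.12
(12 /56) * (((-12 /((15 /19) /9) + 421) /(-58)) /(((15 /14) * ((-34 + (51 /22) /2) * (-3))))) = -1078/108375 = -0.01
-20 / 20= -1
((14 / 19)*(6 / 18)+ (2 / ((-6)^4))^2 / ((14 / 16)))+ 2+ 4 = 43600051/6980904 = 6.25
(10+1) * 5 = 55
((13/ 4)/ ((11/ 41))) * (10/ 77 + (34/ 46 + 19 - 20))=-30914/19481 = -1.59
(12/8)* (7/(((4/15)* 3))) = 105/8 = 13.12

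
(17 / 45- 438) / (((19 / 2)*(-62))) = 0.74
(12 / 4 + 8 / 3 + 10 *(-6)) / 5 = -163/15 = -10.87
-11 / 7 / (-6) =11/42 = 0.26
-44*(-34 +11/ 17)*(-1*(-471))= 11750508/17 = 691206.35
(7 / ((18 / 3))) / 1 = 7/6 = 1.17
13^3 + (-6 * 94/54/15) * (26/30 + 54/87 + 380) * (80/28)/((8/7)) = 1532.93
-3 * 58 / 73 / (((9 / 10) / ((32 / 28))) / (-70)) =211.87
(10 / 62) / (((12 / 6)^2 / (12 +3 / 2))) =135/248 = 0.54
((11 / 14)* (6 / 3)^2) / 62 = 11/217 = 0.05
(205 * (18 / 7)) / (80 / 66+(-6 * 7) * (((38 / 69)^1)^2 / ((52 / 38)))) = -418706145/6431222 = -65.11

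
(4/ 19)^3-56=-384040/6859 = -55.99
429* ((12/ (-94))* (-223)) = 574002/47 = 12212.81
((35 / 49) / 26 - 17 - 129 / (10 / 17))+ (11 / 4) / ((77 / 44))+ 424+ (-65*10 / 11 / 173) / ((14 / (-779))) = 180363668/865865 = 208.30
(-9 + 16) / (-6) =-7/6 = -1.17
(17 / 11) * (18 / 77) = 306/847 = 0.36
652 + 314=966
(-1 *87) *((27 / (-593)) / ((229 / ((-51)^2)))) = 6109749/135797 = 44.99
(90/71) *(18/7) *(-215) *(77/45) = -85140/71 = -1199.15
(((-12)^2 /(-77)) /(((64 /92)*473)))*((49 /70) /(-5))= 207/260150 = 0.00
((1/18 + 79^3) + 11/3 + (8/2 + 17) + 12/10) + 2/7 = 310631081/630 = 493065.21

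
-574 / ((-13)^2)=-574/169 = -3.40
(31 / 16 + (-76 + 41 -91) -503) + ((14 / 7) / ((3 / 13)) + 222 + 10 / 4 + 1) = -392.90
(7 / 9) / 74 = 7/666 = 0.01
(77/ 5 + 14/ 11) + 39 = 3062/55 = 55.67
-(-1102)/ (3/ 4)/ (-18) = -2204/27 = -81.63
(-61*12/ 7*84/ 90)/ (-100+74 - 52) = 244/195 = 1.25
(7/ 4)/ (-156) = -7/624 = -0.01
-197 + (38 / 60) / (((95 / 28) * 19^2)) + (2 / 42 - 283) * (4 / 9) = -550533143/1705725 = -322.76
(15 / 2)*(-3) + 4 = -37/2 = -18.50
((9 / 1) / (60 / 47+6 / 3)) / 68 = 423/10472 = 0.04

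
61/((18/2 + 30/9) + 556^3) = 183/515638885 = 0.00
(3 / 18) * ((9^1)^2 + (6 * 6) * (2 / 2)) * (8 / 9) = 52/3 = 17.33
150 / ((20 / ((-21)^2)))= 6615/2 = 3307.50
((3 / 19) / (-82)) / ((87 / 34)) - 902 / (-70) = 10187946/790685 = 12.88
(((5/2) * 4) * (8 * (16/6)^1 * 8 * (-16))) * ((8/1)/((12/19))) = -345884.44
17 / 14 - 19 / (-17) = 555/238 = 2.33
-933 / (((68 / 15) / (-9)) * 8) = 125955/544 = 231.53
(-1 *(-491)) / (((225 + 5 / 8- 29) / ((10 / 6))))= 4.16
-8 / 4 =-2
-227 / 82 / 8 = -227/656 = -0.35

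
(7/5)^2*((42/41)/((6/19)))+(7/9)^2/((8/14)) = 2463083/332100 = 7.42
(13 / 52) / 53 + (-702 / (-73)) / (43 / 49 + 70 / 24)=87671375/34526956 = 2.54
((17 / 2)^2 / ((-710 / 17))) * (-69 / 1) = 338997/2840 = 119.37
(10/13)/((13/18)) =180/169 = 1.07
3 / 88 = 0.03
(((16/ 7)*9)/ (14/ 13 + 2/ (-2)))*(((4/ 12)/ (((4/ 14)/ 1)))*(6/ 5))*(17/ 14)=15912/35 = 454.63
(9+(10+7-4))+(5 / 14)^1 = 22.36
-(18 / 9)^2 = -4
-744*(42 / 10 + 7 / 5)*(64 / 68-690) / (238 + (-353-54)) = -244026048/14365 = -16987.54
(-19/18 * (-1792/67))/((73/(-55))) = -936320/44019 = -21.27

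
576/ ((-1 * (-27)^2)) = -64/81 = -0.79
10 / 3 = 3.33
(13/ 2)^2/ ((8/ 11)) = 1859/32 = 58.09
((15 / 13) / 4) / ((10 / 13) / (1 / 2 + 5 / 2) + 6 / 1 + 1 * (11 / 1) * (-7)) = -45/11036 = 0.00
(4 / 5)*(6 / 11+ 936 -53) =706.84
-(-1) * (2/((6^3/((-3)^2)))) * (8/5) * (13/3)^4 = 57122/1215 = 47.01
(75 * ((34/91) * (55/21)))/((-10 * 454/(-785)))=3669875/289198 = 12.69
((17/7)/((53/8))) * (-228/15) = -10336/1855 = -5.57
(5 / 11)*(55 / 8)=25/8 = 3.12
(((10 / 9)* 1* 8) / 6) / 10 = 4/27 = 0.15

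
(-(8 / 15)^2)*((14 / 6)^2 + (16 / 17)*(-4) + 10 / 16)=-22568/34425 = -0.66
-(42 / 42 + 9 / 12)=-7/4 = -1.75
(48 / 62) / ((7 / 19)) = 456/217 = 2.10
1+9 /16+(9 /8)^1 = 43/16 = 2.69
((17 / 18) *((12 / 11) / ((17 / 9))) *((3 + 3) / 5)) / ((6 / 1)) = 6/55 = 0.11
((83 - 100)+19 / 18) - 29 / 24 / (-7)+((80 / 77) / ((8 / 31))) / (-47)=-590279/37224 = -15.86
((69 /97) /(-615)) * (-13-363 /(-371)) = 20516/1475467 = 0.01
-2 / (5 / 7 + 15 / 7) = -7/10 = -0.70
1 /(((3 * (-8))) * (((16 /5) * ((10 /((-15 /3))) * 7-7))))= 5/8064 = 0.00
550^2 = 302500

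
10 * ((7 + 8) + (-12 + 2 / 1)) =50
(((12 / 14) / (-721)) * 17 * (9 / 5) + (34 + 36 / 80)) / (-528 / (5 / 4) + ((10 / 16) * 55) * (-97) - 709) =-0.01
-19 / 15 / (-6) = 19/90 = 0.21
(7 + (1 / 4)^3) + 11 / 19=9235/1216 = 7.59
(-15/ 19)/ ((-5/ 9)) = 27/19 = 1.42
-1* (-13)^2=-169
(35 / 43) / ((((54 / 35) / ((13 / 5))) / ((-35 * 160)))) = -8918000/1161 = -7681.31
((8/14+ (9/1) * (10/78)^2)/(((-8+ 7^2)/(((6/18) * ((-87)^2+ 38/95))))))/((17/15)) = 32207797/824551 = 39.06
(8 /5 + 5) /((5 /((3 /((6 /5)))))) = 33/10 = 3.30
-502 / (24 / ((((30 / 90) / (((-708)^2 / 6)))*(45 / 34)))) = -1255/11361984 = 0.00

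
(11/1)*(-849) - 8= -9347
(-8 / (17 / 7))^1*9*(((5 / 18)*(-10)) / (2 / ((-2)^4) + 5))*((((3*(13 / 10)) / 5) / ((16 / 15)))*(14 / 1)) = 114660/697 = 164.51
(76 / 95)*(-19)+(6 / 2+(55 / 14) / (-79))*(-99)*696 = -562126408/2765 = -203300.69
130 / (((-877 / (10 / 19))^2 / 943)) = 12259000/277655569 = 0.04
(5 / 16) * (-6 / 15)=-0.12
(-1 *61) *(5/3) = -305/3 = -101.67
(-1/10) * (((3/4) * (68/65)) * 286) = -561/25 = -22.44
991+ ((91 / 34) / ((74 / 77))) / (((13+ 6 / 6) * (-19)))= 94746527/95608 = 990.99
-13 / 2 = -6.50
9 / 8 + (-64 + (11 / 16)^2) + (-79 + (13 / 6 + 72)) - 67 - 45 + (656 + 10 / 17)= 6232315/13056 = 477.35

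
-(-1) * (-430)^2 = 184900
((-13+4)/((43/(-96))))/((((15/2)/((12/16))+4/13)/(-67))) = -5616/43 = -130.60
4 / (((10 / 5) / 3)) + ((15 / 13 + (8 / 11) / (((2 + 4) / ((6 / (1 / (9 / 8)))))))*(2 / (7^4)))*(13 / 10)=792612/132055 = 6.00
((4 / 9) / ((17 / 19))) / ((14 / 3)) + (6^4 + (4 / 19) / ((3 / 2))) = 1296.25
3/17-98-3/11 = -18344/187 = -98.10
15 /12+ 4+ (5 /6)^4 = 7429/1296 = 5.73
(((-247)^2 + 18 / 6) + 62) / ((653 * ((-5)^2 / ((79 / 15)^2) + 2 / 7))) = 205241526/2604817 = 78.79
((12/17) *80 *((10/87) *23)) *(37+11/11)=2796800/493 = 5673.02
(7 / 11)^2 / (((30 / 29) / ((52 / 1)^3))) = 99901984/1815 = 55042.42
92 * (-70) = -6440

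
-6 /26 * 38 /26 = -57/169 = -0.34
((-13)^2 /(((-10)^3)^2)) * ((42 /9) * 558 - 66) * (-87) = -18658107/500000 = -37.32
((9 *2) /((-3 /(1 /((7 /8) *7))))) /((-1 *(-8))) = -6/49 = -0.12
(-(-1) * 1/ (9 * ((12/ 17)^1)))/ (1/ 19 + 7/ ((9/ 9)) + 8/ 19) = 323/15336 = 0.02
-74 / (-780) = 37/390 = 0.09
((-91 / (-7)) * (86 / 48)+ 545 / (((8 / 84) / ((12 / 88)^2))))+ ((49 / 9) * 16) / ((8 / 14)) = 282.15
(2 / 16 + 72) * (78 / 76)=22503/304 = 74.02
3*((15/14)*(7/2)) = 45/4 = 11.25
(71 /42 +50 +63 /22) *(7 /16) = 6301/264 = 23.87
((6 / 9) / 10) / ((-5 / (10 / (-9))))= 2/135 = 0.01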